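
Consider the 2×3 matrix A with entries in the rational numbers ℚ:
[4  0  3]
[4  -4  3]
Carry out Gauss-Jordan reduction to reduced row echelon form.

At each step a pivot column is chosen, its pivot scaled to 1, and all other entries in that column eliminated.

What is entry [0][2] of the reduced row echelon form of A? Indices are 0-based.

step 1: normalize row 0 (÷4) = (1, 0, 3/4)
  row 1: subtract 4×row0 = (0, -4, 0)
step 2: normalize row 1 (÷-4) = (0, 1, 0)

M[0][2] = 3/4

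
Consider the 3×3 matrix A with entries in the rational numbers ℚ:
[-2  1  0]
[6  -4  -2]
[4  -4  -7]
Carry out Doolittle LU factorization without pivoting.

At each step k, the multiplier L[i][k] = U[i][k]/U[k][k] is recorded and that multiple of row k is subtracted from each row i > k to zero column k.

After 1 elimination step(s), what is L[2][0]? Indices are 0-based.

k=0: U[0][0]=-2
  eliminate (1,0): mult=-3, new row 1: (0, -1, -2); set L[1][0]=-3
  eliminate (2,0): mult=-2, new row 2: (0, -2, -7); set L[2][0]=-2

L[2][0] = -2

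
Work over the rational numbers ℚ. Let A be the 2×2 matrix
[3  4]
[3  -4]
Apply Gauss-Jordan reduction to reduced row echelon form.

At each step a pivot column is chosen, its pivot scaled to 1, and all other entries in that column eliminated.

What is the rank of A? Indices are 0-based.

rank = 2

step 1: normalize row 0 (÷3) = (1, 4/3)
  row 1: subtract 3×row0 = (0, -8)
step 2: normalize row 1 (÷-8) = (0, 1)
  row 0: subtract 4/3×row1 = (1, 0)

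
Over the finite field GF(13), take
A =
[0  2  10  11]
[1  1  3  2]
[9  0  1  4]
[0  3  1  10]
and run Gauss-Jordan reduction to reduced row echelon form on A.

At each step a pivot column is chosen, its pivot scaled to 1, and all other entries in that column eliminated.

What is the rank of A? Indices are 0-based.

rank = 4

[1] R0 <-> R1
[1] R0 /= 1  ⇒  (1, 1, 3, 2)
     R2 -= 9·R0  ⇒  (0, 4, 0, 12)
[2] R1 /= 2  ⇒  (0, 1, 5, 12)
     R0 -= 1·R1  ⇒  (1, 0, 11, 3)
     R2 -= 4·R1  ⇒  (0, 0, 6, 3)
     R3 -= 3·R1  ⇒  (0, 0, 12, 0)
[3] R2 /= 6  ⇒  (0, 0, 1, 7)
     R0 -= 11·R2  ⇒  (1, 0, 0, 4)
     R1 -= 5·R2  ⇒  (0, 1, 0, 3)
     R3 -= 12·R2  ⇒  (0, 0, 0, 7)
[4] R3 /= 7  ⇒  (0, 0, 0, 1)
     R0 -= 4·R3  ⇒  (1, 0, 0, 0)
     R1 -= 3·R3  ⇒  (0, 1, 0, 0)
     R2 -= 7·R3  ⇒  (0, 0, 1, 0)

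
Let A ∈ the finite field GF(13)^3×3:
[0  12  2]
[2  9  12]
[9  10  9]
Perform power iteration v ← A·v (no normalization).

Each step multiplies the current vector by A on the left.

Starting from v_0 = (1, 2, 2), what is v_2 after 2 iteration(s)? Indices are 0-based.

v_0 = (1, 2, 2).
v_1 = A·v_0 = (2, 5, 8).
v_2 = A·v_1 = (11, 2, 10).

v_2 = (11, 2, 10)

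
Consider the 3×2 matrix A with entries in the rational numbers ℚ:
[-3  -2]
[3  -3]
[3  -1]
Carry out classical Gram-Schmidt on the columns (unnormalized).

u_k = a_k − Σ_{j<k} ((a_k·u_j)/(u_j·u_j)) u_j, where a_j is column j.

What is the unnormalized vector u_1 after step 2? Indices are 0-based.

u_1 = (-8/3, -7/3, -1/3)

Step 1: u_0 = a_0 = (-3, 3, 3).
Step 2: u_1 = a_1 − (-2/9)·u_0 = (-8/3, -7/3, -1/3).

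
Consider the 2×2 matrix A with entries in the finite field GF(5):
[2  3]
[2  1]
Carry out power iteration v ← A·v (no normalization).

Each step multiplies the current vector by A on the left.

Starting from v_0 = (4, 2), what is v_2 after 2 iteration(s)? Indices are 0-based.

v_0 = (4, 2).
v_1 = A·v_0 = (4, 0).
v_2 = A·v_1 = (3, 3).

v_2 = (3, 3)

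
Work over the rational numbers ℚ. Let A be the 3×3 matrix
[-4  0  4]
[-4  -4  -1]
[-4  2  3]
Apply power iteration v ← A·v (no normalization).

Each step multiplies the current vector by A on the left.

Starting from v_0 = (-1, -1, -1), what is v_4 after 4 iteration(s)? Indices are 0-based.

v_0 = (-1, -1, -1).
v_1 = A·v_0 = (0, 9, -1).
v_2 = A·v_1 = (-4, -35, 15).
v_3 = A·v_2 = (76, 141, -9).
v_4 = A·v_3 = (-340, -859, -49).

v_4 = (-340, -859, -49)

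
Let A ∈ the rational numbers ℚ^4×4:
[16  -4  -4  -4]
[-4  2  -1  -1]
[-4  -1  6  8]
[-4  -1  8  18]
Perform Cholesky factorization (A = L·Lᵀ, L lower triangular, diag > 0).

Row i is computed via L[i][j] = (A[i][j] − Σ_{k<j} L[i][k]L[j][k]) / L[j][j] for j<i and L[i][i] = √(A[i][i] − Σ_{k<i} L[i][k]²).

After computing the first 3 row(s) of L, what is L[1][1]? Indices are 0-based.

L[1][1] = 1

Step 1: L[0][0] = √(16) = 4.
  L[1][0] = (-4) / L[0][0] = -1.
Step 2: L[1][1] = √(1) = 1.
  L[2][0] = (-4) / L[0][0] = -1.
  L[2][1] = (-2) / L[1][1] = -2.
Step 3: L[2][2] = √(1) = 1.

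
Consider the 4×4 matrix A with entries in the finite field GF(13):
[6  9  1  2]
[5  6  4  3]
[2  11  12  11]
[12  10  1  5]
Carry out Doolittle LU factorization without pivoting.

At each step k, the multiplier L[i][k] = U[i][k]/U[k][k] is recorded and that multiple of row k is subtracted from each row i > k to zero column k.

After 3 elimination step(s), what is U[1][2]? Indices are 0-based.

[col 0] pivot 6
  R1 -= 3*R0 → (0, 5, 1, 10)  (L[1][0] := 3)
  R2 -= 9*R0 → (0, 8, 3, 6)  (L[2][0] := 9)
  R3 -= 2*R0 → (0, 5, 12, 1)  (L[3][0] := 2)
[col 1] pivot 5
  R2 -= 12*R1 → (0, 0, 4, 3)  (L[2][1] := 12)
  R3 -= 1*R1 → (0, 0, 11, 4)  (L[3][1] := 1)
[col 2] pivot 4
  R3 -= 6*R2 → (0, 0, 0, 12)  (L[3][2] := 6)

U[1][2] = 1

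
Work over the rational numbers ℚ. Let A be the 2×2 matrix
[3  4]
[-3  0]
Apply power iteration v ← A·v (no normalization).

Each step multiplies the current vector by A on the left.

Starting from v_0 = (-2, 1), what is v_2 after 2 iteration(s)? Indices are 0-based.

v_2 = (18, 6)

v_0 = (-2, 1).
v_1 = A·v_0 = (-2, 6).
v_2 = A·v_1 = (18, 6).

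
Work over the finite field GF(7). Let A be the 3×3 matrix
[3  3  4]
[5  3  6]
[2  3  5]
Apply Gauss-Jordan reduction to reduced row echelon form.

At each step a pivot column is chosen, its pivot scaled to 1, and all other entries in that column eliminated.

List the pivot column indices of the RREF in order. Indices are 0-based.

pivot columns: 0, 1, 2

[1] R0 /= 3  ⇒  (1, 1, 6)
     R1 -= 5·R0  ⇒  (0, 5, 4)
     R2 -= 2·R0  ⇒  (0, 1, 0)
[2] R1 /= 5  ⇒  (0, 1, 5)
     R0 -= 1·R1  ⇒  (1, 0, 1)
     R2 -= 1·R1  ⇒  (0, 0, 2)
[3] R2 /= 2  ⇒  (0, 0, 1)
     R0 -= 1·R2  ⇒  (1, 0, 0)
     R1 -= 5·R2  ⇒  (0, 1, 0)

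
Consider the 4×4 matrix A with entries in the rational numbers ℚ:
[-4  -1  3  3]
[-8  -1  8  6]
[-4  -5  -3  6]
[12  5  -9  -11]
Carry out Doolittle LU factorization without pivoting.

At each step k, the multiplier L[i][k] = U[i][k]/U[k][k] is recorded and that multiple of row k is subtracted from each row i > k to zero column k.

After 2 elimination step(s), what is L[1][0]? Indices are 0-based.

k=0: U[0][0]=-4
  eliminate (1,0): mult=2, new row 1: (0, 1, 2, 0); set L[1][0]=2
  eliminate (2,0): mult=1, new row 2: (0, -4, -6, 3); set L[2][0]=1
  eliminate (3,0): mult=-3, new row 3: (0, 2, 0, -2); set L[3][0]=-3
k=1: U[1][1]=1
  eliminate (2,1): mult=-4, new row 2: (0, 0, 2, 3); set L[2][1]=-4
  eliminate (3,1): mult=2, new row 3: (0, 0, -4, -2); set L[3][1]=2

L[1][0] = 2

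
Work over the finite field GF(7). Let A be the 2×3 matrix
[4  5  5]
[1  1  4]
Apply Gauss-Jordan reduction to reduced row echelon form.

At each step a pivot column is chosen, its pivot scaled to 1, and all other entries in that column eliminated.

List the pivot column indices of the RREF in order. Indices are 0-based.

pivot columns: 0, 1

pivot(0,0)=4: scale R0 → (1, 3, 3)
  clear (1,0): R1 −= (1)R0 → (0, 5, 1)
pivot(1,1)=5: scale R1 → (0, 1, 3)
  clear (0,1): R0 −= (3)R1 → (1, 0, 1)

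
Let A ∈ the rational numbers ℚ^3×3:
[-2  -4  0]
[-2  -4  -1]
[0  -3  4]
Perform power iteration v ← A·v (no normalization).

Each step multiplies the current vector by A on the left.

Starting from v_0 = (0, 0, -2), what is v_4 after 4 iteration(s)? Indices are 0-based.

v_0 = (0, 0, -2).
v_1 = A·v_0 = (0, 2, -8).
v_2 = A·v_1 = (-8, 0, -38).
v_3 = A·v_2 = (16, 54, -152).
v_4 = A·v_3 = (-248, -96, -770).

v_4 = (-248, -96, -770)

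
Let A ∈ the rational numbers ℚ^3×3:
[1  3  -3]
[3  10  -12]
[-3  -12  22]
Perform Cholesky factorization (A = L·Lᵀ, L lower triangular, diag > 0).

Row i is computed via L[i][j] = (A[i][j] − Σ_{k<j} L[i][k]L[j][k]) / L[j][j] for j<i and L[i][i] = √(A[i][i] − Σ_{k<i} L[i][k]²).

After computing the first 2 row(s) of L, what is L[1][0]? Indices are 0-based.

Step 1: L[0][0] = √(1) = 1.
  L[1][0] = (3) / L[0][0] = 3.
Step 2: L[1][1] = √(1) = 1.

L[1][0] = 3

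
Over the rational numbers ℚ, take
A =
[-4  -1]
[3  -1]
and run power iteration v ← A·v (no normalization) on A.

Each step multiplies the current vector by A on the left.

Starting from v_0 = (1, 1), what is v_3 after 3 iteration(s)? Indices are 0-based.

v_3 = (-55, 71)

v_0 = (1, 1).
v_1 = A·v_0 = (-5, 2).
v_2 = A·v_1 = (18, -17).
v_3 = A·v_2 = (-55, 71).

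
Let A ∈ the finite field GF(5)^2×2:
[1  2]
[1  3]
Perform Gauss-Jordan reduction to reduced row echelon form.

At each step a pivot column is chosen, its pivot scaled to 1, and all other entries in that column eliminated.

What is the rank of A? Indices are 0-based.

step 1: normalize row 0 (÷1) = (1, 2)
  row 1: subtract 1×row0 = (0, 1)
step 2: normalize row 1 (÷1) = (0, 1)
  row 0: subtract 2×row1 = (1, 0)

rank = 2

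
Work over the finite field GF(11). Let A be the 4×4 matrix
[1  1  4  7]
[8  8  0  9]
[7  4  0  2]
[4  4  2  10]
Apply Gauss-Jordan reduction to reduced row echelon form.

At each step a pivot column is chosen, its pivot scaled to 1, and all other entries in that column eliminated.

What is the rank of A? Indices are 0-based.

step 1: normalize row 0 (÷1) = (1, 1, 4, 7)
  row 1: subtract 8×row0 = (0, 0, 1, 8)
  row 2: subtract 7×row0 = (0, 8, 5, 8)
  row 3: subtract 4×row0 = (0, 0, 8, 4)
step 2: exchange rows 1,2
step 2: normalize row 1 (÷8) = (0, 1, 2, 1)
  row 0: subtract 1×row1 = (1, 0, 2, 6)
step 3: normalize row 2 (÷1) = (0, 0, 1, 8)
  row 0: subtract 2×row2 = (1, 0, 0, 1)
  row 1: subtract 2×row2 = (0, 1, 0, 7)
  row 3: subtract 8×row2 = (0, 0, 0, 6)
step 4: normalize row 3 (÷6) = (0, 0, 0, 1)
  row 0: subtract 1×row3 = (1, 0, 0, 0)
  row 1: subtract 7×row3 = (0, 1, 0, 0)
  row 2: subtract 8×row3 = (0, 0, 1, 0)

rank = 4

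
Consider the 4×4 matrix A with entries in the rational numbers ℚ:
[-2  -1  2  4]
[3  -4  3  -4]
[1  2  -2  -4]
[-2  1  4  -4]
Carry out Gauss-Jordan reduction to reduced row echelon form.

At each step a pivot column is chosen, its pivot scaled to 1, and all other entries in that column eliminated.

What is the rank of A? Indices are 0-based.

[1] R0 /= -2  ⇒  (1, 1/2, -1, -2)
     R1 -= 3·R0  ⇒  (0, -11/2, 6, 2)
     R2 -= 1·R0  ⇒  (0, 3/2, -1, -2)
     R3 -= -2·R0  ⇒  (0, 2, 2, -8)
[2] R1 /= -11/2  ⇒  (0, 1, -12/11, -4/11)
     R0 -= 1/2·R1  ⇒  (1, 0, -5/11, -20/11)
     R2 -= 3/2·R1  ⇒  (0, 0, 7/11, -16/11)
     R3 -= 2·R1  ⇒  (0, 0, 46/11, -80/11)
[3] R2 /= 7/11  ⇒  (0, 0, 1, -16/7)
     R0 -= -5/11·R2  ⇒  (1, 0, 0, -20/7)
     R1 -= -12/11·R2  ⇒  (0, 1, 0, -20/7)
     R3 -= 46/11·R2  ⇒  (0, 0, 0, 16/7)
[4] R3 /= 16/7  ⇒  (0, 0, 0, 1)
     R0 -= -20/7·R3  ⇒  (1, 0, 0, 0)
     R1 -= -20/7·R3  ⇒  (0, 1, 0, 0)
     R2 -= -16/7·R3  ⇒  (0, 0, 1, 0)

rank = 4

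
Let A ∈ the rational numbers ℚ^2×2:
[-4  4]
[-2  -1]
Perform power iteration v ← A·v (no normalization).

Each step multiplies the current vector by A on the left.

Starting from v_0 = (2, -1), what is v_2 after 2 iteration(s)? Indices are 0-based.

v_2 = (36, 27)

v_0 = (2, -1).
v_1 = A·v_0 = (-12, -3).
v_2 = A·v_1 = (36, 27).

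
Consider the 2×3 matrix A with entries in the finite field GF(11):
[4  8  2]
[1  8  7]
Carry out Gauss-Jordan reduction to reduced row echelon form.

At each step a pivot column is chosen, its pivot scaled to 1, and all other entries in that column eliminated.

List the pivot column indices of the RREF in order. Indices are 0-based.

step 1: normalize row 0 (÷4) = (1, 2, 6)
  row 1: subtract 1×row0 = (0, 6, 1)
step 2: normalize row 1 (÷6) = (0, 1, 2)
  row 0: subtract 2×row1 = (1, 0, 2)

pivot columns: 0, 1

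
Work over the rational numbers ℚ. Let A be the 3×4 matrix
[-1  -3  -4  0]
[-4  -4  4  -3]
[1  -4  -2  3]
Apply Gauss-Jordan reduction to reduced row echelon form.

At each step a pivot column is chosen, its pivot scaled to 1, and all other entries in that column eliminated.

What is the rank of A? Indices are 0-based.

rank = 3

[1] R0 /= -1  ⇒  (1, 3, 4, 0)
     R1 -= -4·R0  ⇒  (0, 8, 20, -3)
     R2 -= 1·R0  ⇒  (0, -7, -6, 3)
[2] R1 /= 8  ⇒  (0, 1, 5/2, -3/8)
     R0 -= 3·R1  ⇒  (1, 0, -7/2, 9/8)
     R2 -= -7·R1  ⇒  (0, 0, 23/2, 3/8)
[3] R2 /= 23/2  ⇒  (0, 0, 1, 3/92)
     R0 -= -7/2·R2  ⇒  (1, 0, 0, 57/46)
     R1 -= 5/2·R2  ⇒  (0, 1, 0, -21/46)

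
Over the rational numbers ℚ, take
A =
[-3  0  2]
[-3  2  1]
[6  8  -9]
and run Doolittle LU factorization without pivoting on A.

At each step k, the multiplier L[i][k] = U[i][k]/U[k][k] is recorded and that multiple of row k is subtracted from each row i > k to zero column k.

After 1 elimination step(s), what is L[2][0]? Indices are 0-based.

L[2][0] = -2

k=0: U[0][0]=-3
  eliminate (1,0): mult=1, new row 1: (0, 2, -1); set L[1][0]=1
  eliminate (2,0): mult=-2, new row 2: (0, 8, -5); set L[2][0]=-2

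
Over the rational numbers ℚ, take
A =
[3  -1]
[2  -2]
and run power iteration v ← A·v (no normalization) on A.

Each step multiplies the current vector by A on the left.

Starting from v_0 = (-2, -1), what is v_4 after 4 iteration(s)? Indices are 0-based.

v_4 = (-85, -38)

v_0 = (-2, -1).
v_1 = A·v_0 = (-5, -2).
v_2 = A·v_1 = (-13, -6).
v_3 = A·v_2 = (-33, -14).
v_4 = A·v_3 = (-85, -38).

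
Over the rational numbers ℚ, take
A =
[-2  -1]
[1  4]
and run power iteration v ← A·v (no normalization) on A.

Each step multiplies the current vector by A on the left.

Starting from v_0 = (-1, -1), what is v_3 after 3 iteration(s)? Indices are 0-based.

v_0 = (-1, -1).
v_1 = A·v_0 = (3, -5).
v_2 = A·v_1 = (-1, -17).
v_3 = A·v_2 = (19, -69).

v_3 = (19, -69)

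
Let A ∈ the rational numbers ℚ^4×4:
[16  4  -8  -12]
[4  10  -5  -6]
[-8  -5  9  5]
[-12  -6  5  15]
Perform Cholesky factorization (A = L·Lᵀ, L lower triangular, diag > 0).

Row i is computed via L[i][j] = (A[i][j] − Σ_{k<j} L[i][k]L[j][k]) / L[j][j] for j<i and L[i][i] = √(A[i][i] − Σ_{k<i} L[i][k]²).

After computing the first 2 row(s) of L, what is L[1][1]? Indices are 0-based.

Step 1: L[0][0] = √(16) = 4.
  L[1][0] = (4) / L[0][0] = 1.
Step 2: L[1][1] = √(9) = 3.

L[1][1] = 3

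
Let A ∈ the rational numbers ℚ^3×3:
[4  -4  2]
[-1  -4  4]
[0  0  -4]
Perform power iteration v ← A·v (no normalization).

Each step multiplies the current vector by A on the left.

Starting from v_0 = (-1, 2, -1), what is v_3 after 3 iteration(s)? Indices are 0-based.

v_3 = (-344, -356, 64)

v_0 = (-1, 2, -1).
v_1 = A·v_0 = (-14, -11, 4).
v_2 = A·v_1 = (-4, 74, -16).
v_3 = A·v_2 = (-344, -356, 64).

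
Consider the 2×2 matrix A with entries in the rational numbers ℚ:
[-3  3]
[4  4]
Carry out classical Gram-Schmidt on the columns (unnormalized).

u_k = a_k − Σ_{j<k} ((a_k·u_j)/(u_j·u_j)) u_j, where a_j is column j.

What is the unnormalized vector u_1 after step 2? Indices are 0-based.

Step 1: u_0 = a_0 = (-3, 4).
Step 2: u_1 = a_1 − (7/25)·u_0 = (96/25, 72/25).

u_1 = (96/25, 72/25)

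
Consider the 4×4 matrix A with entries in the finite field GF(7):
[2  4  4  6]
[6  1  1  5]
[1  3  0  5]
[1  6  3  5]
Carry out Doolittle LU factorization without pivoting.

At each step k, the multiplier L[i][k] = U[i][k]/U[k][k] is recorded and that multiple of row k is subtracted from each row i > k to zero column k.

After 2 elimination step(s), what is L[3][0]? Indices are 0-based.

L[3][0] = 4

[col 0] pivot 2
  R1 -= 3*R0 → (0, 3, 3, 1)  (L[1][0] := 3)
  R2 -= 4*R0 → (0, 1, 5, 2)  (L[2][0] := 4)
  R3 -= 4*R0 → (0, 4, 1, 2)  (L[3][0] := 4)
[col 1] pivot 3
  R2 -= 5*R1 → (0, 0, 4, 4)  (L[2][1] := 5)
  R3 -= 6*R1 → (0, 0, 4, 3)  (L[3][1] := 6)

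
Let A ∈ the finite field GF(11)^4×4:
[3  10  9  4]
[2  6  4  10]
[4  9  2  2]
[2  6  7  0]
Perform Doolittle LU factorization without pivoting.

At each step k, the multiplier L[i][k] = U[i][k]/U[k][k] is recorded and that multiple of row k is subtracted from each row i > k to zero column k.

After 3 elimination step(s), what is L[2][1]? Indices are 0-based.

L[2][1] = 1

Step 1: pivot at (0,0) is 3.
  row1 ← row1 − (8)·row0  ⇒  L[1][0]=8, U row1=(0, 3, 9, 0)
  row2 ← row2 − (5)·row0  ⇒  L[2][0]=5, U row2=(0, 3, 1, 4)
  row3 ← row3 − (8)·row0  ⇒  L[3][0]=8, U row3=(0, 3, 1, 1)
Step 2: pivot at (1,1) is 3.
  row2 ← row2 − (1)·row1  ⇒  L[2][1]=1, U row2=(0, 0, 3, 4)
  row3 ← row3 − (1)·row1  ⇒  L[3][1]=1, U row3=(0, 0, 3, 1)
Step 3: pivot at (2,2) is 3.
  row3 ← row3 − (1)·row2  ⇒  L[3][2]=1, U row3=(0, 0, 0, 8)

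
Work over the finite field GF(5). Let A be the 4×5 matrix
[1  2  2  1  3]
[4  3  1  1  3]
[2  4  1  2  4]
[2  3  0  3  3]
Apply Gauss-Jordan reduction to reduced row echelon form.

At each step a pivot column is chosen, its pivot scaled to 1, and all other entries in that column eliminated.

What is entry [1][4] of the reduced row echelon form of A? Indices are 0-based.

pivot(0,0)=1: scale R0 → (1, 2, 2, 1, 3)
  clear (1,0): R1 −= (4)R0 → (0, 0, 3, 2, 1)
  clear (2,0): R2 −= (2)R0 → (0, 0, 2, 0, 3)
  clear (3,0): R3 −= (2)R0 → (0, 4, 1, 1, 2)
pivot(1,1): swap R1↔R3
pivot(1,1)=4: scale R1 → (0, 1, 4, 4, 3)
  clear (0,1): R0 −= (2)R1 → (1, 0, 4, 3, 2)
pivot(2,2)=2: scale R2 → (0, 0, 1, 0, 4)
  clear (0,2): R0 −= (4)R2 → (1, 0, 0, 3, 1)
  clear (1,2): R1 −= (4)R2 → (0, 1, 0, 4, 2)
  clear (3,2): R3 −= (3)R2 → (0, 0, 0, 2, 4)
pivot(3,3)=2: scale R3 → (0, 0, 0, 1, 2)
  clear (0,3): R0 −= (3)R3 → (1, 0, 0, 0, 0)
  clear (1,3): R1 −= (4)R3 → (0, 1, 0, 0, 4)

M[1][4] = 4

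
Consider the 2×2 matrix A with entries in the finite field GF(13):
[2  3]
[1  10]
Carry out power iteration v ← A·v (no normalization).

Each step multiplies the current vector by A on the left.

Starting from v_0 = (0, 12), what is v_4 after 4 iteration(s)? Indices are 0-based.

v_4 = (5, 9)

v_0 = (0, 12).
v_1 = A·v_0 = (10, 3).
v_2 = A·v_1 = (3, 1).
v_3 = A·v_2 = (9, 0).
v_4 = A·v_3 = (5, 9).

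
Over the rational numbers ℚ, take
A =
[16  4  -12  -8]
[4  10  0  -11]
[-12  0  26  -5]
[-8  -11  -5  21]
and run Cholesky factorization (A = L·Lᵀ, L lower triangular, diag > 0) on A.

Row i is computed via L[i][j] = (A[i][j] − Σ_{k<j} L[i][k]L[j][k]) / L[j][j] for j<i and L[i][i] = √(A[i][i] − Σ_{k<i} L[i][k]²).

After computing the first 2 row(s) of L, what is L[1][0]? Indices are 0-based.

L[1][0] = 1

Step 1: L[0][0] = √(16) = 4.
  L[1][0] = (4) / L[0][0] = 1.
Step 2: L[1][1] = √(9) = 3.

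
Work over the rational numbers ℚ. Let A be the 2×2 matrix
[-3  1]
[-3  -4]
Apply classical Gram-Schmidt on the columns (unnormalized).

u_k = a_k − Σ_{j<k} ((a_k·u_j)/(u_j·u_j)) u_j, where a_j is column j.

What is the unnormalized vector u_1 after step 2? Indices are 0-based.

Step 1: u_0 = a_0 = (-3, -3).
Step 2: u_1 = a_1 − (1/2)·u_0 = (5/2, -5/2).

u_1 = (5/2, -5/2)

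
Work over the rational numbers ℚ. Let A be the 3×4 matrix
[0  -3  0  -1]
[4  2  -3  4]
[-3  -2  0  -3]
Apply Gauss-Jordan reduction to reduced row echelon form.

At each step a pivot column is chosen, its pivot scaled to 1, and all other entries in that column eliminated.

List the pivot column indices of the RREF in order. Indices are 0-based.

pivot columns: 0, 1, 2

step 1: exchange rows 0,1
step 1: normalize row 0 (÷4) = (1, 1/2, -3/4, 1)
  row 2: subtract -3×row0 = (0, -1/2, -9/4, 0)
step 2: normalize row 1 (÷-3) = (0, 1, 0, 1/3)
  row 0: subtract 1/2×row1 = (1, 0, -3/4, 5/6)
  row 2: subtract -1/2×row1 = (0, 0, -9/4, 1/6)
step 3: normalize row 2 (÷-9/4) = (0, 0, 1, -2/27)
  row 0: subtract -3/4×row2 = (1, 0, 0, 7/9)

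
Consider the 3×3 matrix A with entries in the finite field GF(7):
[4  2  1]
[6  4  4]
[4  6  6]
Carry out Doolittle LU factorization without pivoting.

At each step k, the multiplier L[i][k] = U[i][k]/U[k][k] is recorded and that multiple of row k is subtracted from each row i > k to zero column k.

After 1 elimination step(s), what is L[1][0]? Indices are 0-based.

L[1][0] = 5

k=0: U[0][0]=4
  eliminate (1,0): mult=5, new row 1: (0, 1, 6); set L[1][0]=5
  eliminate (2,0): mult=1, new row 2: (0, 4, 5); set L[2][0]=1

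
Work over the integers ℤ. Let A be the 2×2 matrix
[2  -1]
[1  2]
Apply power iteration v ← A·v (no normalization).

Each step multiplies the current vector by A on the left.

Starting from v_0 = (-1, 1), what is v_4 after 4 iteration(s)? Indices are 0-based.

v_4 = (-17, -31)

v_0 = (-1, 1).
v_1 = A·v_0 = (-3, 1).
v_2 = A·v_1 = (-7, -1).
v_3 = A·v_2 = (-13, -9).
v_4 = A·v_3 = (-17, -31).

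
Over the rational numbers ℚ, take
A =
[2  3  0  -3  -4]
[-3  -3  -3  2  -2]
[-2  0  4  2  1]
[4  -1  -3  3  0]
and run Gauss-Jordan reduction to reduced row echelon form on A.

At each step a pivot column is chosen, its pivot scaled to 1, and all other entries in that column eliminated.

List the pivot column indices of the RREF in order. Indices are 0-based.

[1] R0 /= 2  ⇒  (1, 3/2, 0, -3/2, -2)
     R1 -= -3·R0  ⇒  (0, 3/2, -3, -5/2, -8)
     R2 -= -2·R0  ⇒  (0, 3, 4, -1, -3)
     R3 -= 4·R0  ⇒  (0, -7, -3, 9, 8)
[2] R1 /= 3/2  ⇒  (0, 1, -2, -5/3, -16/3)
     R0 -= 3/2·R1  ⇒  (1, 0, 3, 1, 6)
     R2 -= 3·R1  ⇒  (0, 0, 10, 4, 13)
     R3 -= -7·R1  ⇒  (0, 0, -17, -8/3, -88/3)
[3] R2 /= 10  ⇒  (0, 0, 1, 2/5, 13/10)
     R0 -= 3·R2  ⇒  (1, 0, 0, -1/5, 21/10)
     R1 -= -2·R2  ⇒  (0, 1, 0, -13/15, -41/15)
     R3 -= -17·R2  ⇒  (0, 0, 0, 62/15, -217/30)
[4] R3 /= 62/15  ⇒  (0, 0, 0, 1, -7/4)
     R0 -= -1/5·R3  ⇒  (1, 0, 0, 0, 7/4)
     R1 -= -13/15·R3  ⇒  (0, 1, 0, 0, -17/4)
     R2 -= 2/5·R3  ⇒  (0, 0, 1, 0, 2)

pivot columns: 0, 1, 2, 3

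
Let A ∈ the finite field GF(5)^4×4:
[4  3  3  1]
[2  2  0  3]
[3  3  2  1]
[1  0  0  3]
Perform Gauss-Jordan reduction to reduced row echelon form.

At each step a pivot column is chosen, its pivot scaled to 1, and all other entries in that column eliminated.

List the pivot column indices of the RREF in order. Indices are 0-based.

step 1: normalize row 0 (÷4) = (1, 2, 2, 4)
  row 1: subtract 2×row0 = (0, 3, 1, 0)
  row 2: subtract 3×row0 = (0, 2, 1, 4)
  row 3: subtract 1×row0 = (0, 3, 3, 4)
step 2: normalize row 1 (÷3) = (0, 1, 2, 0)
  row 0: subtract 2×row1 = (1, 0, 3, 4)
  row 2: subtract 2×row1 = (0, 0, 2, 4)
  row 3: subtract 3×row1 = (0, 0, 2, 4)
step 3: normalize row 2 (÷2) = (0, 0, 1, 2)
  row 0: subtract 3×row2 = (1, 0, 0, 3)
  row 1: subtract 2×row2 = (0, 1, 0, 1)
  row 3: subtract 2×row2 = (0, 0, 0, 0)
skip col 3 (zero from row 3)

pivot columns: 0, 1, 2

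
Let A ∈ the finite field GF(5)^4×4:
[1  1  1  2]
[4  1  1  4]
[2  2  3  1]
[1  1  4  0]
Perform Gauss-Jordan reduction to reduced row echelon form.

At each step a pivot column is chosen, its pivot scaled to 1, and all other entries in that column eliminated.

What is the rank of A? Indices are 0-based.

step 1: normalize row 0 (÷1) = (1, 1, 1, 2)
  row 1: subtract 4×row0 = (0, 2, 2, 1)
  row 2: subtract 2×row0 = (0, 0, 1, 2)
  row 3: subtract 1×row0 = (0, 0, 3, 3)
step 2: normalize row 1 (÷2) = (0, 1, 1, 3)
  row 0: subtract 1×row1 = (1, 0, 0, 4)
step 3: normalize row 2 (÷1) = (0, 0, 1, 2)
  row 1: subtract 1×row2 = (0, 1, 0, 1)
  row 3: subtract 3×row2 = (0, 0, 0, 2)
step 4: normalize row 3 (÷2) = (0, 0, 0, 1)
  row 0: subtract 4×row3 = (1, 0, 0, 0)
  row 1: subtract 1×row3 = (0, 1, 0, 0)
  row 2: subtract 2×row3 = (0, 0, 1, 0)

rank = 4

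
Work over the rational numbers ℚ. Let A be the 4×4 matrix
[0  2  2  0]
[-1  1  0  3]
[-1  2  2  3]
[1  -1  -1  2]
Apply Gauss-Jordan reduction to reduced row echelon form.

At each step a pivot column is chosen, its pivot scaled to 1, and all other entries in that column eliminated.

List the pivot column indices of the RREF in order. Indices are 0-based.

pivot columns: 0, 1, 2, 3

[1] R0 <-> R1
[1] R0 /= -1  ⇒  (1, -1, 0, -3)
     R2 -= -1·R0  ⇒  (0, 1, 2, 0)
     R3 -= 1·R0  ⇒  (0, 0, -1, 5)
[2] R1 /= 2  ⇒  (0, 1, 1, 0)
     R0 -= -1·R1  ⇒  (1, 0, 1, -3)
     R2 -= 1·R1  ⇒  (0, 0, 1, 0)
[3] R2 /= 1  ⇒  (0, 0, 1, 0)
     R0 -= 1·R2  ⇒  (1, 0, 0, -3)
     R1 -= 1·R2  ⇒  (0, 1, 0, 0)
     R3 -= -1·R2  ⇒  (0, 0, 0, 5)
[4] R3 /= 5  ⇒  (0, 0, 0, 1)
     R0 -= -3·R3  ⇒  (1, 0, 0, 0)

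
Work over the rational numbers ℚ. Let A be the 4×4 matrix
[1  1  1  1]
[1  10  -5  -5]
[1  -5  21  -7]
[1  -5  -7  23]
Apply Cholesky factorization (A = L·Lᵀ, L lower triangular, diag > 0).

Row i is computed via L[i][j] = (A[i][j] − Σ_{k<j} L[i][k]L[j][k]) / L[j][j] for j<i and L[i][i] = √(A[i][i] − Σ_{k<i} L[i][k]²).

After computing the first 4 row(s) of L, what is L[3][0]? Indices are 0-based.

Step 1: L[0][0] = √(1) = 1.
  L[1][0] = (1) / L[0][0] = 1.
Step 2: L[1][1] = √(9) = 3.
  L[2][0] = (1) / L[0][0] = 1.
  L[2][1] = (-6) / L[1][1] = -2.
Step 3: L[2][2] = √(16) = 4.
  L[3][0] = (1) / L[0][0] = 1.
  L[3][1] = (-6) / L[1][1] = -2.
  L[3][2] = (-12) / L[2][2] = -3.
Step 4: L[3][3] = √(9) = 3.

L[3][0] = 1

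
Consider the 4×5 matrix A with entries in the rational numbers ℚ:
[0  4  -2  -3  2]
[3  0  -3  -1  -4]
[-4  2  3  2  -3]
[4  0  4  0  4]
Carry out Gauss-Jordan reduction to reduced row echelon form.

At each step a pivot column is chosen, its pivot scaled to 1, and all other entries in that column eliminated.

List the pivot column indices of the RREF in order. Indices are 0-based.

pivot columns: 0, 1, 2, 3

pivot(0,0): swap R0↔R1
pivot(0,0)=3: scale R0 → (1, 0, -1, -1/3, -4/3)
  clear (2,0): R2 −= (-4)R0 → (0, 2, -1, 2/3, -25/3)
  clear (3,0): R3 −= (4)R0 → (0, 0, 8, 4/3, 28/3)
pivot(1,1)=4: scale R1 → (0, 1, -1/2, -3/4, 1/2)
  clear (2,1): R2 −= (2)R1 → (0, 0, 0, 13/6, -28/3)
pivot(2,2): swap R2↔R3
pivot(2,2)=8: scale R2 → (0, 0, 1, 1/6, 7/6)
  clear (0,2): R0 −= (-1)R2 → (1, 0, 0, -1/6, -1/6)
  clear (1,2): R1 −= (-1/2)R2 → (0, 1, 0, -2/3, 13/12)
pivot(3,3)=13/6: scale R3 → (0, 0, 0, 1, -56/13)
  clear (0,3): R0 −= (-1/6)R3 → (1, 0, 0, 0, -23/26)
  clear (1,3): R1 −= (-2/3)R3 → (0, 1, 0, 0, -93/52)
  clear (2,3): R2 −= (1/6)R3 → (0, 0, 1, 0, 49/26)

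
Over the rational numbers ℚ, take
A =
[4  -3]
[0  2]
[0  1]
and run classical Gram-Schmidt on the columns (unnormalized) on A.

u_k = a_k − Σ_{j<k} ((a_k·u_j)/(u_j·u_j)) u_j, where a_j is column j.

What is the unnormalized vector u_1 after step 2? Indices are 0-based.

u_1 = (0, 2, 1)

Step 1: u_0 = a_0 = (4, 0, 0).
Step 2: u_1 = a_1 − (-3/4)·u_0 = (0, 2, 1).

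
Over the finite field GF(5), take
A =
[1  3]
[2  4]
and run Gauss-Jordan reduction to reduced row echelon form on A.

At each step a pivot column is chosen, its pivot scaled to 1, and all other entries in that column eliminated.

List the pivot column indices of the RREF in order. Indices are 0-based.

pivot columns: 0, 1

pivot(0,0)=1: scale R0 → (1, 3)
  clear (1,0): R1 −= (2)R0 → (0, 3)
pivot(1,1)=3: scale R1 → (0, 1)
  clear (0,1): R0 −= (3)R1 → (1, 0)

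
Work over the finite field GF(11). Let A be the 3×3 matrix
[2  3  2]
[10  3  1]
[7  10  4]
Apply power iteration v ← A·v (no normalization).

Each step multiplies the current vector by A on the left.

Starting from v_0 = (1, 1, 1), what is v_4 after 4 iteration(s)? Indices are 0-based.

v_0 = (1, 1, 1).
v_1 = A·v_0 = (7, 3, 10).
v_2 = A·v_1 = (10, 1, 9).
v_3 = A·v_2 = (8, 2, 6).
v_4 = A·v_3 = (1, 4, 1).

v_4 = (1, 4, 1)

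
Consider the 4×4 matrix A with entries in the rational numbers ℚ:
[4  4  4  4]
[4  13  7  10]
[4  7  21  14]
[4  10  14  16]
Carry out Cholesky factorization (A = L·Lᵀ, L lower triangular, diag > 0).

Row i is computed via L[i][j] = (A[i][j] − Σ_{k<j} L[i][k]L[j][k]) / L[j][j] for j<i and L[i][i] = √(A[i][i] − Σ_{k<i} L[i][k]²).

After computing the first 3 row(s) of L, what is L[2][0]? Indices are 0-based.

Step 1: L[0][0] = √(4) = 2.
  L[1][0] = (4) / L[0][0] = 2.
Step 2: L[1][1] = √(9) = 3.
  L[2][0] = (4) / L[0][0] = 2.
  L[2][1] = (3) / L[1][1] = 1.
Step 3: L[2][2] = √(16) = 4.

L[2][0] = 2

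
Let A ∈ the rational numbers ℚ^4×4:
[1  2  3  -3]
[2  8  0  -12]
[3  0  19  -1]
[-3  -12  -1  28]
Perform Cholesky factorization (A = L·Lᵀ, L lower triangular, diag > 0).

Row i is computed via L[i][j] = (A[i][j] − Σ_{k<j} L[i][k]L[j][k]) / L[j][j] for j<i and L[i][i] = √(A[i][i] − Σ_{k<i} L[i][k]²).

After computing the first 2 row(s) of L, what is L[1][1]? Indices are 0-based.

L[1][1] = 2

Step 1: L[0][0] = √(1) = 1.
  L[1][0] = (2) / L[0][0] = 2.
Step 2: L[1][1] = √(4) = 2.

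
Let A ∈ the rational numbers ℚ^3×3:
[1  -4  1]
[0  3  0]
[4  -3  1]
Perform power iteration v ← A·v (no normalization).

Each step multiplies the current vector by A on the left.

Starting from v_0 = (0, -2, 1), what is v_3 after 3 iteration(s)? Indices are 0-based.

v_0 = (0, -2, 1).
v_1 = A·v_0 = (9, -6, 7).
v_2 = A·v_1 = (40, -18, 61).
v_3 = A·v_2 = (173, -54, 275).

v_3 = (173, -54, 275)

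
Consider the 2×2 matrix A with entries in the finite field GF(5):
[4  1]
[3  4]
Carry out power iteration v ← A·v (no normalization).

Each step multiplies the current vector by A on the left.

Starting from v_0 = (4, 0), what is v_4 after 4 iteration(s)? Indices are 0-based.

v_4 = (2, 3)

v_0 = (4, 0).
v_1 = A·v_0 = (1, 2).
v_2 = A·v_1 = (1, 1).
v_3 = A·v_2 = (0, 2).
v_4 = A·v_3 = (2, 3).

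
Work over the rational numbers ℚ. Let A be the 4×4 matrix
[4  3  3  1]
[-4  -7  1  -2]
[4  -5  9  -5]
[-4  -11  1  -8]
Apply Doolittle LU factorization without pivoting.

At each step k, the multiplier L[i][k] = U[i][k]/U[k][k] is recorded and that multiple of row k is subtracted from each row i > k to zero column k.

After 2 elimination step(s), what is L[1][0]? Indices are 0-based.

k=0: U[0][0]=4
  eliminate (1,0): mult=-1, new row 1: (0, -4, 4, -1); set L[1][0]=-1
  eliminate (2,0): mult=1, new row 2: (0, -8, 6, -6); set L[2][0]=1
  eliminate (3,0): mult=-1, new row 3: (0, -8, 4, -7); set L[3][0]=-1
k=1: U[1][1]=-4
  eliminate (2,1): mult=2, new row 2: (0, 0, -2, -4); set L[2][1]=2
  eliminate (3,1): mult=2, new row 3: (0, 0, -4, -5); set L[3][1]=2

L[1][0] = -1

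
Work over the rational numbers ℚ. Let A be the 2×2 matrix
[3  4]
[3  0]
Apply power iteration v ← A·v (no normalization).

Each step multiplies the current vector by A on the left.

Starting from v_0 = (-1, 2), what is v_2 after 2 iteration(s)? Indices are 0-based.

v_0 = (-1, 2).
v_1 = A·v_0 = (5, -3).
v_2 = A·v_1 = (3, 15).

v_2 = (3, 15)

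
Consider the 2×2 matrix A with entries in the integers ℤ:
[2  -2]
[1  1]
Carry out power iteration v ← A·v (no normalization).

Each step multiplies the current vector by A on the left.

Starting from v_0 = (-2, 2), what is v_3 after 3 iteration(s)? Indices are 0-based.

v_0 = (-2, 2).
v_1 = A·v_0 = (-8, 0).
v_2 = A·v_1 = (-16, -8).
v_3 = A·v_2 = (-16, -24).

v_3 = (-16, -24)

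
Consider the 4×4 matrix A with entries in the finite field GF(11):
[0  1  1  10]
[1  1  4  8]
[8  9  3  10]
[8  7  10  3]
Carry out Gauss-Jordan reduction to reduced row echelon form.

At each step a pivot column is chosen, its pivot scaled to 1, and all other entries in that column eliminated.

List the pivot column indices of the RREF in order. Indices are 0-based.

pivot(0,0): swap R0↔R1
pivot(0,0)=1: scale R0 → (1, 1, 4, 8)
  clear (2,0): R2 −= (8)R0 → (0, 1, 4, 1)
  clear (3,0): R3 −= (8)R0 → (0, 10, 0, 5)
pivot(1,1)=1: scale R1 → (0, 1, 1, 10)
  clear (0,1): R0 −= (1)R1 → (1, 0, 3, 9)
  clear (2,1): R2 −= (1)R1 → (0, 0, 3, 2)
  clear (3,1): R3 −= (10)R1 → (0, 0, 1, 4)
pivot(2,2)=3: scale R2 → (0, 0, 1, 8)
  clear (0,2): R0 −= (3)R2 → (1, 0, 0, 7)
  clear (1,2): R1 −= (1)R2 → (0, 1, 0, 2)
  clear (3,2): R3 −= (1)R2 → (0, 0, 0, 7)
pivot(3,3)=7: scale R3 → (0, 0, 0, 1)
  clear (0,3): R0 −= (7)R3 → (1, 0, 0, 0)
  clear (1,3): R1 −= (2)R3 → (0, 1, 0, 0)
  clear (2,3): R2 −= (8)R3 → (0, 0, 1, 0)

pivot columns: 0, 1, 2, 3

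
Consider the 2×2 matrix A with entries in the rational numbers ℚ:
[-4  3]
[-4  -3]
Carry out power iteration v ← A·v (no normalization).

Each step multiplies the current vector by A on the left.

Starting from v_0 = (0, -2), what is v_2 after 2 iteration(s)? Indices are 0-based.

v_0 = (0, -2).
v_1 = A·v_0 = (-6, 6).
v_2 = A·v_1 = (42, 6).

v_2 = (42, 6)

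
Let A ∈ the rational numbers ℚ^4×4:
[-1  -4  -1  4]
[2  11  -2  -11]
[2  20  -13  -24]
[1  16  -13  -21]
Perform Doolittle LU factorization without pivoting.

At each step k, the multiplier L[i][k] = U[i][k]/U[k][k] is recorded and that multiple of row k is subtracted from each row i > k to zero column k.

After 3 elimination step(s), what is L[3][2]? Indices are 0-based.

[col 0] pivot -1
  R1 -= -2*R0 → (0, 3, -4, -3)  (L[1][0] := -2)
  R2 -= -2*R0 → (0, 12, -15, -16)  (L[2][0] := -2)
  R3 -= -1*R0 → (0, 12, -14, -17)  (L[3][0] := -1)
[col 1] pivot 3
  R2 -= 4*R1 → (0, 0, 1, -4)  (L[2][1] := 4)
  R3 -= 4*R1 → (0, 0, 2, -5)  (L[3][1] := 4)
[col 2] pivot 1
  R3 -= 2*R2 → (0, 0, 0, 3)  (L[3][2] := 2)

L[3][2] = 2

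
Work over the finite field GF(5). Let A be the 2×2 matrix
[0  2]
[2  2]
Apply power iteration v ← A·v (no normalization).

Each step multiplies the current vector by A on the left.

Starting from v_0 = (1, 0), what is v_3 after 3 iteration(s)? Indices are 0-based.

v_0 = (1, 0).
v_1 = A·v_0 = (0, 2).
v_2 = A·v_1 = (4, 4).
v_3 = A·v_2 = (3, 1).

v_3 = (3, 1)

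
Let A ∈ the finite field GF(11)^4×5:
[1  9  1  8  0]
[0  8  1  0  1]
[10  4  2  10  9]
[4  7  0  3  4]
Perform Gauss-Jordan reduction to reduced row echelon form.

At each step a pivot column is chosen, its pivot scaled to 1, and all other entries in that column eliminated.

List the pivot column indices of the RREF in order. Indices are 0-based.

pivot columns: 0, 1, 2, 3

[1] R0 /= 1  ⇒  (1, 9, 1, 8, 0)
     R2 -= 10·R0  ⇒  (0, 2, 3, 7, 9)
     R3 -= 4·R0  ⇒  (0, 4, 7, 4, 4)
[2] R1 /= 8  ⇒  (0, 1, 7, 0, 7)
     R0 -= 9·R1  ⇒  (1, 0, 4, 8, 3)
     R2 -= 2·R1  ⇒  (0, 0, 0, 7, 6)
     R3 -= 4·R1  ⇒  (0, 0, 1, 4, 9)
[3] R2 <-> R3
[3] R2 /= 1  ⇒  (0, 0, 1, 4, 9)
     R0 -= 4·R2  ⇒  (1, 0, 0, 3, 0)
     R1 -= 7·R2  ⇒  (0, 1, 0, 5, 10)
[4] R3 /= 7  ⇒  (0, 0, 0, 1, 4)
     R0 -= 3·R3  ⇒  (1, 0, 0, 0, 10)
     R1 -= 5·R3  ⇒  (0, 1, 0, 0, 1)
     R2 -= 4·R3  ⇒  (0, 0, 1, 0, 4)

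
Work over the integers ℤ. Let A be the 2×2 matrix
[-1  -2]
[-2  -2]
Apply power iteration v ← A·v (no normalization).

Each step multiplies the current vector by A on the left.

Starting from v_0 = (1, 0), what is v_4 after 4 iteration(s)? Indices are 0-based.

v_4 = (61, 78)

v_0 = (1, 0).
v_1 = A·v_0 = (-1, -2).
v_2 = A·v_1 = (5, 6).
v_3 = A·v_2 = (-17, -22).
v_4 = A·v_3 = (61, 78).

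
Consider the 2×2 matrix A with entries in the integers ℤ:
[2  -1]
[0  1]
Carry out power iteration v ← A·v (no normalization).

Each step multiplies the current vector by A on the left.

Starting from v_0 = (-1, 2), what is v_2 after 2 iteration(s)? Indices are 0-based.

v_0 = (-1, 2).
v_1 = A·v_0 = (-4, 2).
v_2 = A·v_1 = (-10, 2).

v_2 = (-10, 2)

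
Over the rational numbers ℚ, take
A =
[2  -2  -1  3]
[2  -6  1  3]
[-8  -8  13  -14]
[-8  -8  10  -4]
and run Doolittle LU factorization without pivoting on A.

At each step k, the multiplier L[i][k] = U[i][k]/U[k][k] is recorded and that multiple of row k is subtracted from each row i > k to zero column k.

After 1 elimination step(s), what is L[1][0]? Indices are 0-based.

k=0: U[0][0]=2
  eliminate (1,0): mult=1, new row 1: (0, -4, 2, 0); set L[1][0]=1
  eliminate (2,0): mult=-4, new row 2: (0, -16, 9, -2); set L[2][0]=-4
  eliminate (3,0): mult=-4, new row 3: (0, -16, 6, 8); set L[3][0]=-4

L[1][0] = 1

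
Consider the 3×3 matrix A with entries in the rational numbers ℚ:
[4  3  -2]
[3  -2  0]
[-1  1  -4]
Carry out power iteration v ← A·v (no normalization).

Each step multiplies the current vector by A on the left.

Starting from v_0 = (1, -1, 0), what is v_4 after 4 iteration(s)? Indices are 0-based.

v_0 = (1, -1, 0).
v_1 = A·v_0 = (1, 5, -2).
v_2 = A·v_1 = (23, -7, 12).
v_3 = A·v_2 = (47, 83, -78).
v_4 = A·v_3 = (593, -25, 348).

v_4 = (593, -25, 348)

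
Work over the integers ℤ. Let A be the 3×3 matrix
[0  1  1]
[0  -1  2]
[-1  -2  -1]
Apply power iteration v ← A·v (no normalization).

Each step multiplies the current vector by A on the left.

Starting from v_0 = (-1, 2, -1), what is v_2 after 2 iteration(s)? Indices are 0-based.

v_0 = (-1, 2, -1).
v_1 = A·v_0 = (1, -4, -2).
v_2 = A·v_1 = (-6, 0, 9).

v_2 = (-6, 0, 9)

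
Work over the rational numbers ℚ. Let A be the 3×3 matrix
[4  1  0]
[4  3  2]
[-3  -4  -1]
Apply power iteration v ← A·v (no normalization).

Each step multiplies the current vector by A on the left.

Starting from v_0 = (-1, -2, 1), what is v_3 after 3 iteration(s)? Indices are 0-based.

v_0 = (-1, -2, 1).
v_1 = A·v_0 = (-6, -8, 10).
v_2 = A·v_1 = (-32, -28, 40).
v_3 = A·v_2 = (-156, -132, 168).

v_3 = (-156, -132, 168)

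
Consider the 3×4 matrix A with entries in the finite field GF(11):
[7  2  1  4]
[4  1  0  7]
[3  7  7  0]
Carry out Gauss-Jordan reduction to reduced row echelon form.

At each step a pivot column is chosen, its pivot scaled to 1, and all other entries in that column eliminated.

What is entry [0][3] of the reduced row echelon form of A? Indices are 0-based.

step 1: normalize row 0 (÷7) = (1, 5, 8, 10)
  row 1: subtract 4×row0 = (0, 3, 1, 0)
  row 2: subtract 3×row0 = (0, 3, 5, 3)
step 2: normalize row 1 (÷3) = (0, 1, 4, 0)
  row 0: subtract 5×row1 = (1, 0, 10, 10)
  row 2: subtract 3×row1 = (0, 0, 4, 3)
step 3: normalize row 2 (÷4) = (0, 0, 1, 9)
  row 0: subtract 10×row2 = (1, 0, 0, 8)
  row 1: subtract 4×row2 = (0, 1, 0, 8)

M[0][3] = 8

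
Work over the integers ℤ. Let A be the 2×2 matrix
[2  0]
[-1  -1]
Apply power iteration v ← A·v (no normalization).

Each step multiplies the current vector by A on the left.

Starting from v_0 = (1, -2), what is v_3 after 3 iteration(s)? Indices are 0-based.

v_3 = (8, -1)

v_0 = (1, -2).
v_1 = A·v_0 = (2, 1).
v_2 = A·v_1 = (4, -3).
v_3 = A·v_2 = (8, -1).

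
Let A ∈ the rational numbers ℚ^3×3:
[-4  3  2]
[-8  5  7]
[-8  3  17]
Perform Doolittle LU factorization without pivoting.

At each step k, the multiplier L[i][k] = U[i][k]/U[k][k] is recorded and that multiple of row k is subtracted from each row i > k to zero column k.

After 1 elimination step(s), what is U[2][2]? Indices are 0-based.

U[2][2] = 13

[col 0] pivot -4
  R1 -= 2*R0 → (0, -1, 3)  (L[1][0] := 2)
  R2 -= 2*R0 → (0, -3, 13)  (L[2][0] := 2)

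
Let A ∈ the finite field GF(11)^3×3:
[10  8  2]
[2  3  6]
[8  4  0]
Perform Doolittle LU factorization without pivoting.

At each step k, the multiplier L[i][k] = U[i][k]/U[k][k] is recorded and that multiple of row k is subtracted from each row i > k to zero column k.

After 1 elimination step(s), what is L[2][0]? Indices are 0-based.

L[2][0] = 3

k=0: U[0][0]=10
  eliminate (1,0): mult=9, new row 1: (0, 8, 10); set L[1][0]=9
  eliminate (2,0): mult=3, new row 2: (0, 2, 5); set L[2][0]=3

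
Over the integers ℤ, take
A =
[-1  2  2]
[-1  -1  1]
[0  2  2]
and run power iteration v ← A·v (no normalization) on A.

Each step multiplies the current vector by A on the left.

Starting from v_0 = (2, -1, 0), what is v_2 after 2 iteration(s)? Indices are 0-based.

v_2 = (-2, 3, -6)

v_0 = (2, -1, 0).
v_1 = A·v_0 = (-4, -1, -2).
v_2 = A·v_1 = (-2, 3, -6).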